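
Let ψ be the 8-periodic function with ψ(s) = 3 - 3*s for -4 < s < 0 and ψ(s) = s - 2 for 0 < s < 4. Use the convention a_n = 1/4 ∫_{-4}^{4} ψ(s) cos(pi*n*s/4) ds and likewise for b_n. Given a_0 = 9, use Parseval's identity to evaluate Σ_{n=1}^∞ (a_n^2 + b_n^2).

Parseval: a_0^2/2 + Σ_{n≥1} (a_n^2+b_n^2) = 1/4 ∫_{-4}^{4} ψ(s)^2 ds = 283/3.
Subtract a_0^2/2 = 81/2: Σ (a_n^2+b_n^2) = 323/6.

323/6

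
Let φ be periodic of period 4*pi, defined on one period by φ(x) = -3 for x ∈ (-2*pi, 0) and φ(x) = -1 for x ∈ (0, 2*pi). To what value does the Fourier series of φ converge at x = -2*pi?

At x = -2*pi the one-sided limits are φ(-2*pi^-) = -1 and φ(-2*pi^+) = -3.
By Dirichlet's theorem the series converges to their average, [(-1) + (-3)]/2 = -2.

-2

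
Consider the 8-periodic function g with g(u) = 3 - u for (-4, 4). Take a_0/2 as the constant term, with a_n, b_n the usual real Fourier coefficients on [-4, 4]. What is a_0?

6

a_0 = 1/4 ∫_{-4}^{4} g(u) du = 1/4 · (24) = 6.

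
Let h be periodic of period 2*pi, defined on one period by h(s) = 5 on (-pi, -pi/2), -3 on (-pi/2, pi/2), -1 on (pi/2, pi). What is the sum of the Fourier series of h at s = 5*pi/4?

5

s = 5*pi/4 differs from s = -3*pi/4 by 1 full period(s), and the series is 2*pi-periodic.
h is continuous at s = -3*pi/4 with value 5, so the series converges to 5 there.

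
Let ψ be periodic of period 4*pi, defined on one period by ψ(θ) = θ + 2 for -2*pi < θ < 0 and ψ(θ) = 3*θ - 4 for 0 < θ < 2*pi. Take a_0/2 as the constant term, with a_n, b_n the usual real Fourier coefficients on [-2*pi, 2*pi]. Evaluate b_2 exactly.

b_2 = (1/(2*pi)) ∫_{-2*pi}^{2*pi} ψ(θ) sin(θ) dθ.
Split the integral at the breakpoints.
Integrating by parts (boundary term plus one more integral), an antiderivative of (θ + 2) sin(θ) is -θ*cos(θ) + sin(θ) - 2*cos(θ); evaluating from -2*pi to 0: ∫_{-2*pi}^{0} (θ + 2) sin(θ) dθ = (-2) - (-2 + 2*pi) = -2*pi.
Integrating by parts (boundary term plus one more integral), an antiderivative of (3*θ - 4) sin(θ) is -3*θ*cos(θ) + 3*sin(θ) + 4*cos(θ); evaluating from 0 to 2*pi: ∫_{0}^{2*pi} (3*θ - 4) sin(θ) dθ = (4 - 6*pi) - (4) = -6*pi.
Summing the pieces and multiplying by (1/(2*pi)) gives b_2 = -4.

-4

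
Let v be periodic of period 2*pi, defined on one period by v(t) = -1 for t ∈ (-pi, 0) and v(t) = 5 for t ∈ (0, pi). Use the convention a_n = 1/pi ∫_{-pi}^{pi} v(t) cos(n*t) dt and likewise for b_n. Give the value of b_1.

b_1 = 1/pi ∫_{-pi}^{pi} v(t) sin(t) dt.
Split the integral at the breakpoints.
Directly, an antiderivative of (-1) sin(t) is cos(t); evaluating from -pi to 0: ∫_{-pi}^{0} (-1) sin(t) dt = (1) - (-1) = 2.
Directly, an antiderivative of (5) sin(t) is -5*cos(t); evaluating from 0 to pi: ∫_{0}^{pi} (5) sin(t) dt = (5) - (-5) = 10.
Summing the pieces and multiplying by (1/pi) gives b_1 = 12/pi.

12/pi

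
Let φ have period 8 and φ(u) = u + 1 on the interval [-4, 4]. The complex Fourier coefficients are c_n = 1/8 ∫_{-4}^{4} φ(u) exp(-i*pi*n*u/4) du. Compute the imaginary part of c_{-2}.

-2/pi

Since φ is real-valued, Im(c_{-2}) = -1/8 ∫_{-4}^{4} φ(u) sin(-pi*u/2) du = b_{2}/2.
Integrating by parts (boundary term plus one more integral), an antiderivative of (u + 1) sin(-pi*u/2) is 2*u*cos(pi*u/2)/pi - 4*sin(pi*u/2)/pi**2 + 2*cos(pi*u/2)/pi; evaluating from -4 to 4: ∫_{-4}^{4} (u + 1) sin(-pi*u/2) du = (10/pi) - (-6/pi) = 16/pi.
Hence Im(c_{-2}) = (-1/8)·(16/pi) = -2/pi.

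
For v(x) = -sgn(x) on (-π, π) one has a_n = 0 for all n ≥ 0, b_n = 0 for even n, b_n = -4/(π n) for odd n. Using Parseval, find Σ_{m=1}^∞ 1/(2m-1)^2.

pi**2/8

Parseval: Σ b_n^2 = (1/π) ∫_{-π}^{π} v(x)^2 dx = 2.
Only odd n contribute, with b_n^2 = 16/(π^2 n^2), so Σ_{m≥1} 1/(2m-1)^2 = π^2·(2)/16 = pi**2/8.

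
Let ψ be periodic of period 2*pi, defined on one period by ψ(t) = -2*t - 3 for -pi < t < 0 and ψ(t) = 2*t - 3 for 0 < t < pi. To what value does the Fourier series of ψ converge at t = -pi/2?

ψ is continuous at t = -pi/2 with value -3 + pi, so the series converges to -3 + pi there.

-3 + pi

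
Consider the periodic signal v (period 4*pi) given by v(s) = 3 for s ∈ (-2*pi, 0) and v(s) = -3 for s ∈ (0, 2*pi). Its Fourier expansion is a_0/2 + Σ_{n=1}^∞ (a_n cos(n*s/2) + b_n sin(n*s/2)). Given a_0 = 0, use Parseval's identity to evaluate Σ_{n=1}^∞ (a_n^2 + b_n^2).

Parseval: a_0^2/2 + Σ_{n≥1} (a_n^2+b_n^2) = (1/(2*pi)) ∫_{-2*pi}^{2*pi} v(s)^2 ds = 18.
Subtract a_0^2/2 = 0: Σ (a_n^2+b_n^2) = 18.

18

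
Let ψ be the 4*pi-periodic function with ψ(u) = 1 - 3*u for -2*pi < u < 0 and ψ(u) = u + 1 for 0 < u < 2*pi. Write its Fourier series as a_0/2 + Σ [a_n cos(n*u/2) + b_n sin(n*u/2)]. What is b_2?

2

b_2 = (1/(2*pi)) ∫_{-2*pi}^{2*pi} ψ(u) sin(u) du.
Split the integral at the breakpoints.
Integrating by parts (boundary term plus one more integral), an antiderivative of (1 - 3*u) sin(u) is 3*u*cos(u) - 3*sin(u) - cos(u); evaluating from -2*pi to 0: ∫_{-2*pi}^{0} (1 - 3*u) sin(u) du = (-1) - (-6*pi - 1) = 6*pi.
Integrating by parts (boundary term plus one more integral), an antiderivative of (u + 1) sin(u) is -u*cos(u) + sin(u) - cos(u); evaluating from 0 to 2*pi: ∫_{0}^{2*pi} (u + 1) sin(u) du = (-2*pi - 1) - (-1) = -2*pi.
Summing the pieces and multiplying by (1/(2*pi)) gives b_2 = 2.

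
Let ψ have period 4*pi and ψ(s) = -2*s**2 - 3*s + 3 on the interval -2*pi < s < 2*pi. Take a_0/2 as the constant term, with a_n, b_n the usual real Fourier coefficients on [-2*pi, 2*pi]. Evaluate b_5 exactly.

b_5 = (1/(2*pi)) ∫_{-2*pi}^{2*pi} ψ(s) sin(5*s/2) ds.
Integrating by parts twice (tabular method), an antiderivative of (-2*s**2 - 3*s + 3) sin(5*s/2) is 4*s**2*cos(5*s/2)/5 - 16*s*sin(5*s/2)/25 + 6*s*cos(5*s/2)/5 - 12*sin(5*s/2)/25 - 182*cos(5*s/2)/125; evaluating from -2*pi to 2*pi: ∫_{-2*pi}^{2*pi} (-2*s**2 - 3*s + 3) sin(5*s/2) ds = (-16*pi**2/5 - 12*pi/5 + 182/125) - (-16*pi**2/5 + 182/125 + 12*pi/5) = -24*pi/5.
Hence b_5 = (1/(2*pi))·(-24*pi/5) = -12/5.

-12/5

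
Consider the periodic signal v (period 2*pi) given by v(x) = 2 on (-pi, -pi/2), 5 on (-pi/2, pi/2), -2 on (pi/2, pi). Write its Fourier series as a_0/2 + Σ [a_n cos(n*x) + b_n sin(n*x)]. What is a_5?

a_5 = 1/pi ∫_{-pi}^{pi} v(x) cos(5*x) dx.
Split the integral at the breakpoints.
Directly, an antiderivative of (2) cos(5*x) is 2*sin(5*x)/5; evaluating from -pi to -pi/2: ∫_{-pi}^{-pi/2} (2) cos(5*x) dx = (-2/5) - (0) = -2/5.
Directly, an antiderivative of (5) cos(5*x) is sin(5*x); evaluating from -pi/2 to pi/2: ∫_{-pi/2}^{pi/2} (5) cos(5*x) dx = (1) - (-1) = 2.
Directly, an antiderivative of (-2) cos(5*x) is -2*sin(5*x)/5; evaluating from pi/2 to pi: ∫_{pi/2}^{pi} (-2) cos(5*x) dx = (0) - (-2/5) = 2/5.
Summing the pieces and multiplying by (1/pi) gives a_5 = 2/pi.

2/pi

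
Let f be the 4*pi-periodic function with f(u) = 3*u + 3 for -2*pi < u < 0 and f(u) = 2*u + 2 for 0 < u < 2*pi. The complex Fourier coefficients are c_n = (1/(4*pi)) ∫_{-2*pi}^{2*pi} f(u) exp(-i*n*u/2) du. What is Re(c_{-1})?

2/pi

Since f is real-valued, Re(c_{-1}) = (1/(4*pi)) ∫_{-2*pi}^{2*pi} f(u) cos(-u/2) du = a_{1}/2.
Split the integral at the breakpoints.
Integrating by parts (boundary term plus one more integral), an antiderivative of (3*u + 3) cos(-u/2) is 6*u*sin(u/2) + 6*sin(u/2) + 12*cos(u/2); evaluating from -2*pi to 0: ∫_{-2*pi}^{0} (3*u + 3) cos(-u/2) du = (12) - (-12) = 24.
Integrating by parts (boundary term plus one more integral), an antiderivative of (2*u + 2) cos(-u/2) is 4*u*sin(u/2) + 4*sin(u/2) + 8*cos(u/2); evaluating from 0 to 2*pi: ∫_{0}^{2*pi} (2*u + 2) cos(-u/2) du = (-8) - (8) = -16.
So ∫_{-2*pi}^{2*pi} f(u) cos(-u/2) du = 8.
Hence Re(c_{-1}) = (1/(4*pi))·(8) = 2/pi.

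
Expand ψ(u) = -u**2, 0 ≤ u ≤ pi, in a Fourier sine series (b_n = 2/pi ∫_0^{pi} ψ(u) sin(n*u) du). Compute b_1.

-2*pi + 8/pi

b_1 = 2/pi ∫_0^{pi} (-u**2) sin(u) du.
Integrating by parts twice (tabular method), an antiderivative of (-u**2) sin(u) is u**2*cos(u) - 2*u*sin(u) - 2*cos(u); evaluating from 0 to pi: ∫_{0}^{pi} (-u**2) sin(u) du = (2 - pi**2) - (-2) = 4 - pi**2.
Hence b_1 = (2/pi)·(4 - pi**2) = -2*pi + 8/pi.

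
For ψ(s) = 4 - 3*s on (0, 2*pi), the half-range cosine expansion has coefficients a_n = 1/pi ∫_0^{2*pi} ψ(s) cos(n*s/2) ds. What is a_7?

a_7 = 1/pi ∫_0^{2*pi} (4 - 3*s) cos(7*s/2) ds.
Integrating by parts (boundary term plus one more integral), an antiderivative of (4 - 3*s) cos(7*s/2) is -6*s*sin(7*s/2)/7 + 8*sin(7*s/2)/7 - 12*cos(7*s/2)/49; evaluating from 0 to 2*pi: ∫_{0}^{2*pi} (4 - 3*s) cos(7*s/2) ds = (12/49) - (-12/49) = 24/49.
Hence a_7 = (1/pi)·(24/49) = 24/(49*pi).

24/(49*pi)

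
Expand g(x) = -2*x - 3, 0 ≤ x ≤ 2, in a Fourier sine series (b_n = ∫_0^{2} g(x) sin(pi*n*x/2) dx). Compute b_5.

-4/pi

b_5 = ∫_0^{2} (-2*x - 3) sin(5*pi*x/2) dx.
Integrating by parts (boundary term plus one more integral), an antiderivative of (-2*x - 3) sin(5*pi*x/2) is 4*x*cos(5*pi*x/2)/(5*pi) - 8*sin(5*pi*x/2)/(25*pi**2) + 6*cos(5*pi*x/2)/(5*pi); evaluating from 0 to 2: ∫_{0}^{2} (-2*x - 3) sin(5*pi*x/2) dx = (-14/(5*pi)) - (6/(5*pi)) = -4/pi.
Hence b_5 = -4/pi.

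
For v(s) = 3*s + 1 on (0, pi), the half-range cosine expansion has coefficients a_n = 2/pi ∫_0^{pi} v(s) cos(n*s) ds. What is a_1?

a_1 = 2/pi ∫_0^{pi} (3*s + 1) cos(s) ds.
Integrating by parts (boundary term plus one more integral), an antiderivative of (3*s + 1) cos(s) is 3*s*sin(s) + sin(s) + 3*cos(s); evaluating from 0 to pi: ∫_{0}^{pi} (3*s + 1) cos(s) ds = (-3) - (3) = -6.
Hence a_1 = (2/pi)·(-6) = -12/pi.

-12/pi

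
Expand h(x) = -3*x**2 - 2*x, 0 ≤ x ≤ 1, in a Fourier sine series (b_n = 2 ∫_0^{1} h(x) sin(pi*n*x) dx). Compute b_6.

5/(3*pi)

b_6 = 2 ∫_0^{1} (-3*x**2 - 2*x) sin(6*pi*x) dx.
Integrating by parts twice (tabular method), an antiderivative of (-3*x**2 - 2*x) sin(6*pi*x) is x**2*cos(6*pi*x)/(2*pi) - x*sin(6*pi*x)/(6*pi**2) + x*cos(6*pi*x)/(3*pi) - sin(6*pi*x)/(18*pi**2) - cos(6*pi*x)/(36*pi**3); evaluating from 0 to 1: ∫_{0}^{1} (-3*x**2 - 2*x) sin(6*pi*x) dx = ((-1 + 30*pi**2)/(36*pi**3)) - (-1/(36*pi**3)) = 5/(6*pi).
Hence b_6 = 2·(5/(6*pi)) = 5/(3*pi).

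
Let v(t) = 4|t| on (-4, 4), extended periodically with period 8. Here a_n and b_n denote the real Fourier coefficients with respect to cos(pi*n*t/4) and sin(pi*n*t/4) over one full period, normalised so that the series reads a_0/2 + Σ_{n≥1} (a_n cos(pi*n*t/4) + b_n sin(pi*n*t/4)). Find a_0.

a_0 = 1/4 ∫_{-4}^{4} v(t) dt = 1/4 · (64) = 16.

16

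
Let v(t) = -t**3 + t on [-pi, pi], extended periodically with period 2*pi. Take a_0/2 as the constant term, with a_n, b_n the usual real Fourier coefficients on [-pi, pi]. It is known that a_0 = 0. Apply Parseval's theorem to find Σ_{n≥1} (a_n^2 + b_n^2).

2*pi**2*(-42*pi**2 + 35 + 15*pi**4)/105

Parseval: a_0^2/2 + Σ_{n≥1} (a_n^2+b_n^2) = 1/pi ∫_{-pi}^{pi} v(t)^2 dt = 2*pi**2*(-42*pi**2 + 35 + 15*pi**4)/105.
Subtract a_0^2/2 = 0: Σ (a_n^2+b_n^2) = 2*pi**2*(-42*pi**2 + 35 + 15*pi**4)/105.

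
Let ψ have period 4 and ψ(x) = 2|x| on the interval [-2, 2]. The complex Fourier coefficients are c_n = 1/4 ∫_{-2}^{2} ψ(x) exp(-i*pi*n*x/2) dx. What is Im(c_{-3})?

0

Since ψ is real-valued, Im(c_{-3}) = -1/4 ∫_{-2}^{2} ψ(x) sin(-3*pi*x/2) dx = b_{3}/2.
(ψ is even, so the integrand is odd over a symmetric interval and the integral vanishes.)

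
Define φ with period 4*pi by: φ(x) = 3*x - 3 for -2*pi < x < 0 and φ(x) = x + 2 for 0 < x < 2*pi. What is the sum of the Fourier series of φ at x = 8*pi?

x = 8*pi differs from x = 0 by 2 full period(s), and the series is 4*pi-periodic.
At x = 0 the one-sided limits are φ(0^-) = -3 and φ(0^+) = 2.
By Dirichlet's theorem the series converges to their average, [(-3) + (2)]/2 = -1/2.

-1/2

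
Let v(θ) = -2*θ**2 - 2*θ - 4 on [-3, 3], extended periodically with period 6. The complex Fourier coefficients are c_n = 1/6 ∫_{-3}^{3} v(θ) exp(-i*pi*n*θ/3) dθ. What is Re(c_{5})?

36/(25*pi**2)

Since v is real-valued, Re(c_{5}) = 1/6 ∫_{-3}^{3} v(θ) cos(5*pi*θ/3) dθ = a_{5}/2.
Integrating by parts twice (tabular method), an antiderivative of (-2*θ**2 - 2*θ - 4) cos(5*pi*θ/3) is -6*θ**2*sin(5*pi*θ/3)/(5*pi) - 6*θ*sin(5*pi*θ/3)/(5*pi) - 36*θ*cos(5*pi*θ/3)/(25*pi**2) - 12*sin(5*pi*θ/3)/(5*pi) + 108*sin(5*pi*θ/3)/(125*pi**3) - 18*cos(5*pi*θ/3)/(25*pi**2); evaluating from -3 to 3: ∫_{-3}^{3} (-2*θ**2 - 2*θ - 4) cos(5*pi*θ/3) dθ = (126/(25*pi**2)) - (-18/(5*pi**2)) = 216/(25*pi**2).
Hence Re(c_{5}) = (1/6)·(216/(25*pi**2)) = 36/(25*pi**2).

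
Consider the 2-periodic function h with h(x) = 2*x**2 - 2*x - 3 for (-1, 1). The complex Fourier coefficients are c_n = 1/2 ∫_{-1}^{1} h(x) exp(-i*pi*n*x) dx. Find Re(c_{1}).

-4/pi**2

Since h is real-valued, Re(c_{1}) = 1/2 ∫_{-1}^{1} h(x) cos(pi*x) dx = a_{1}/2.
Integrating by parts twice (tabular method), an antiderivative of (2*x**2 - 2*x - 3) cos(pi*x) is 2*x**2*sin(pi*x)/pi - 2*x*sin(pi*x)/pi + 4*x*cos(pi*x)/pi**2 - 3*sin(pi*x)/pi - 4*sin(pi*x)/pi**3 - 2*cos(pi*x)/pi**2; evaluating from -1 to 1: ∫_{-1}^{1} (2*x**2 - 2*x - 3) cos(pi*x) dx = (-2/pi**2) - (6/pi**2) = -8/pi**2.
Hence Re(c_{1}) = (1/2)·(-8/pi**2) = -4/pi**2.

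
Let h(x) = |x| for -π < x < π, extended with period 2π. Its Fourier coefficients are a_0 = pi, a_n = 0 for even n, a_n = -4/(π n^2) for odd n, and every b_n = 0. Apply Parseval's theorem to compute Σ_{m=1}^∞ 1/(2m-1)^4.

Parseval: a_0^2/2 + Σ a_n^2 = (1/π) ∫_{-π}^{π} h(x)^2 dx = 2*pi**2/3.
Subtract a_0^2/2 = pi**2/2: Σ a_n^2 = pi**2/6.
Only odd n contribute, with a_n^2 = 16/(π^2 n^4), so Σ_{m≥1} 1/(2m-1)^4 = π^2·(pi**2/6)/16 = pi**4/96.

pi**4/96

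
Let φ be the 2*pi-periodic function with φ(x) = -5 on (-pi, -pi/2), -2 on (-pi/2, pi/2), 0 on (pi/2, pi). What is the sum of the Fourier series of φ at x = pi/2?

At x = pi/2 the one-sided limits are φ(pi/2^-) = -2 and φ(pi/2^+) = 0.
By Dirichlet's theorem the series converges to their average, [(-2) + (0)]/2 = -1.

-1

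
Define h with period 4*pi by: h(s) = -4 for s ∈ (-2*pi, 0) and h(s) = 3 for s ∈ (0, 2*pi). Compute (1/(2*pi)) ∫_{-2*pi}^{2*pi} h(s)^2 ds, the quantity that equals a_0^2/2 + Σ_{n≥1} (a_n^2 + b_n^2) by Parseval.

(1/(2*pi)) ∫_{-2*pi}^{2*pi} h(s)^2 ds = (1/(2*pi)) · (50*pi) = 25.

25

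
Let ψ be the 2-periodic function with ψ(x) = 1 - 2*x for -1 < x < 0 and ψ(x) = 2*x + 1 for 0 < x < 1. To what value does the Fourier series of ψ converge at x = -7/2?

2

x = -7/2 differs from x = 1/2 by -2 full period(s), and the series is 2-periodic.
ψ is continuous at x = 1/2 with value 2, so the series converges to 2 there.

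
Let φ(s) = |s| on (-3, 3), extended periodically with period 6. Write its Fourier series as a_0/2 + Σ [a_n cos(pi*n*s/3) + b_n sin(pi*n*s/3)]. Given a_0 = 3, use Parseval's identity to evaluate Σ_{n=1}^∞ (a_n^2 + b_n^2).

3/2

Parseval: a_0^2/2 + Σ_{n≥1} (a_n^2+b_n^2) = 1/3 ∫_{-3}^{3} φ(s)^2 ds = 6.
Subtract a_0^2/2 = 9/2: Σ (a_n^2+b_n^2) = 3/2.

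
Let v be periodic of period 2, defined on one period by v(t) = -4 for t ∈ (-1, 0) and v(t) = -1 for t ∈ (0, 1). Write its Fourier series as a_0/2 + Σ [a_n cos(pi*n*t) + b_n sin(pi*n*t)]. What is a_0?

a_0 = ∫_{-1}^{1} v(t) dt = -5.

-5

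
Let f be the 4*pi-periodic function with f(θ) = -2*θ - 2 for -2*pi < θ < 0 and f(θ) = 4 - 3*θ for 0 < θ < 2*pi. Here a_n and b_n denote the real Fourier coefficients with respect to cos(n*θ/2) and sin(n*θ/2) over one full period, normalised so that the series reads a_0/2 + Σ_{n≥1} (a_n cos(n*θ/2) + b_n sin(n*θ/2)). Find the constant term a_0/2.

1 - pi/2

a_0 = (1/(2*pi)) ∫_{-2*pi}^{2*pi} f(θ) dθ = (1/(2*pi)) · (2*pi*(2 - pi)) = 2 - pi.
So the constant term a_0/2 = 1 - pi/2.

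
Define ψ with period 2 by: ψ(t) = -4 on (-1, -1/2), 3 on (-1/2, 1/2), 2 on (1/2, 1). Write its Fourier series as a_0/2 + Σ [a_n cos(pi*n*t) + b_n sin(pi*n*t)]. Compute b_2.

-6/pi

b_2 = ∫_{-1}^{1} ψ(t) sin(2*pi*t) dt.
Split the integral at the breakpoints.
Directly, an antiderivative of (-4) sin(2*pi*t) is 2*cos(2*pi*t)/pi; evaluating from -1 to -1/2: ∫_{-1}^{-1/2} (-4) sin(2*pi*t) dt = (-2/pi) - (2/pi) = -4/pi.
Directly, an antiderivative of (3) sin(2*pi*t) is -3*cos(2*pi*t)/(2*pi); evaluating from -1/2 to 1/2: ∫_{-1/2}^{1/2} (3) sin(2*pi*t) dt = (3/(2*pi)) - (3/(2*pi)) = 0.
Directly, an antiderivative of (2) sin(2*pi*t) is -cos(2*pi*t)/pi; evaluating from 1/2 to 1: ∫_{1/2}^{1} (2) sin(2*pi*t) dt = (-1/pi) - (1/pi) = -2/pi.
Summing the pieces gives b_2 = -6/pi.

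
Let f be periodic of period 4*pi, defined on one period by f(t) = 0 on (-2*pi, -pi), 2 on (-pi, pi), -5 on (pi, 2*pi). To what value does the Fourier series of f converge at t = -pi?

1

At t = -pi the one-sided limits are f(-pi^-) = 0 and f(-pi^+) = 2.
By Dirichlet's theorem the series converges to their average, [(0) + (2)]/2 = 1.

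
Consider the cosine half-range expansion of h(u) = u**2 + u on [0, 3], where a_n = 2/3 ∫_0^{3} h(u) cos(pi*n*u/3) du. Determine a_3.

a_3 = 2/3 ∫_0^{3} (u**2 + u) cos(pi*u) du.
Integrating by parts twice (tabular method), an antiderivative of (u**2 + u) cos(pi*u) is u**2*sin(pi*u)/pi + u*sin(pi*u)/pi + 2*u*cos(pi*u)/pi**2 - 2*sin(pi*u)/pi**3 + cos(pi*u)/pi**2; evaluating from 0 to 3: ∫_{0}^{3} (u**2 + u) cos(pi*u) du = (-7/pi**2) - (pi**(-2)) = -8/pi**2.
Hence a_3 = (2/3)·(-8/pi**2) = -16/(3*pi**2).

-16/(3*pi**2)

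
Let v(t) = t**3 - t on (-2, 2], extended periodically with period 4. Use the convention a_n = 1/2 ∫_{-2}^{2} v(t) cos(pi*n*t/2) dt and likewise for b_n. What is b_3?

b_3 = 1/2 ∫_{-2}^{2} v(t) sin(3*pi*t/2) dt.
v is odd and sin(3*pi*t/2) is odd, so the integrand is even and b_3 = ∫_0^{2} v(t) sin(3*pi*t/2) dt.
Integrating by parts three times (tabular method), an antiderivative of (t**3 - t) sin(3*pi*t/2) is -2*t**3*cos(3*pi*t/2)/(3*pi) + 4*t**2*sin(3*pi*t/2)/(3*pi**2) + 16*t*cos(3*pi*t/2)/(9*pi**3) + 2*t*cos(3*pi*t/2)/(3*pi) - 4*sin(3*pi*t/2)/(9*pi**2) - 32*sin(3*pi*t/2)/(27*pi**4); evaluating from 0 to 2: ∫_{0}^{2} (t**3 - t) sin(3*pi*t/2) dt = (-32/(9*pi**3) + 4/pi) - (0) = -32/(9*pi**3) + 4/pi.
Hence b_3 = -32/(9*pi**3) + 4/pi.

-32/(9*pi**3) + 4/pi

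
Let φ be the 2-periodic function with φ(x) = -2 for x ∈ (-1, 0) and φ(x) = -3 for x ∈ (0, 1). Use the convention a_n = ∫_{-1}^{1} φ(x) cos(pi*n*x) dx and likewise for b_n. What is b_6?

b_6 = ∫_{-1}^{1} φ(x) sin(6*pi*x) dx.
Split the integral at the breakpoints.
Directly, an antiderivative of (-2) sin(6*pi*x) is cos(6*pi*x)/(3*pi); evaluating from -1 to 0: ∫_{-1}^{0} (-2) sin(6*pi*x) dx = (1/(3*pi)) - (1/(3*pi)) = 0.
Directly, an antiderivative of (-3) sin(6*pi*x) is cos(6*pi*x)/(2*pi); evaluating from 0 to 1: ∫_{0}^{1} (-3) sin(6*pi*x) dx = (1/(2*pi)) - (1/(2*pi)) = 0.
Summing the pieces gives b_6 = 0.

0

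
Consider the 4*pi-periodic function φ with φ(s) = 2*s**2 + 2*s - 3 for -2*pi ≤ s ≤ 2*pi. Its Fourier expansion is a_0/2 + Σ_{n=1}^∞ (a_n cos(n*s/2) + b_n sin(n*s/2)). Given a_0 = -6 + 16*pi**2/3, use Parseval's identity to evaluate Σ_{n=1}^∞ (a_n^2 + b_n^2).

32*pi**2*(15 + 16*pi**2)/45

Parseval: a_0^2/2 + Σ_{n≥1} (a_n^2+b_n^2) = (1/(2*pi)) ∫_{-2*pi}^{2*pi} φ(s)^2 ds = -64*pi**2/3 + 18 + 128*pi**4/5.
Subtract a_0^2/2 = 2*(9 - 8*pi**2)**2/9: Σ (a_n^2+b_n^2) = 32*pi**2*(15 + 16*pi**2)/45.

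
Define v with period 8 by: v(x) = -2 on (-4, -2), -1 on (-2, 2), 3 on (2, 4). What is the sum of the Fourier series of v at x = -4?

At x = -4 the one-sided limits are v(-4^-) = 3 and v(-4^+) = -2.
By Dirichlet's theorem the series converges to their average, [(3) + (-2)]/2 = 1/2.

1/2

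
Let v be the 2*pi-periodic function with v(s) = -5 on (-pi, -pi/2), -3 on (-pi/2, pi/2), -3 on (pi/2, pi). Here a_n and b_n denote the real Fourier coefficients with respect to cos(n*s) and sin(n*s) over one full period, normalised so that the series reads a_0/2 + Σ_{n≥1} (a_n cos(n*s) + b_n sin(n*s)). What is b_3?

2/(3*pi)

b_3 = 1/pi ∫_{-pi}^{pi} v(s) sin(3*s) ds.
Split the integral at the breakpoints.
Directly, an antiderivative of (-5) sin(3*s) is 5*cos(3*s)/3; evaluating from -pi to -pi/2: ∫_{-pi}^{-pi/2} (-5) sin(3*s) ds = (0) - (-5/3) = 5/3.
Directly, an antiderivative of (-3) sin(3*s) is cos(3*s); evaluating from -pi/2 to pi/2: ∫_{-pi/2}^{pi/2} (-3) sin(3*s) ds = (0) - (0) = 0.
Directly, an antiderivative of (-3) sin(3*s) is cos(3*s); evaluating from pi/2 to pi: ∫_{pi/2}^{pi} (-3) sin(3*s) ds = (-1) - (0) = -1.
Summing the pieces and multiplying by (1/pi) gives b_3 = 2/(3*pi).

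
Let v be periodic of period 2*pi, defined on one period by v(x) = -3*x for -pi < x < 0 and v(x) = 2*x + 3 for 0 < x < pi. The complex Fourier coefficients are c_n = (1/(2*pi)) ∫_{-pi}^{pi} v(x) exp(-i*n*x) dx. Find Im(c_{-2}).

1/4

Since v is real-valued, Im(c_{-2}) = -(1/(2*pi)) ∫_{-pi}^{pi} v(x) sin(-2*x) dx = b_{2}/2.
Split the integral at the breakpoints.
Integrating by parts (boundary term plus one more integral), an antiderivative of (-3*x) sin(-2*x) is -3*x*cos(2*x)/2 + 3*sin(2*x)/4; evaluating from -pi to 0: ∫_{-pi}^{0} (-3*x) sin(-2*x) dx = (0) - (3*pi/2) = -3*pi/2.
Integrating by parts (boundary term plus one more integral), an antiderivative of (2*x + 3) sin(-2*x) is x*cos(2*x) - sin(2*x)/2 + 3*cos(2*x)/2; evaluating from 0 to pi: ∫_{0}^{pi} (2*x + 3) sin(-2*x) dx = (3/2 + pi) - (3/2) = pi.
So ∫_{-pi}^{pi} v(x) sin(-2*x) dx = -pi/2.
Hence Im(c_{-2}) = (-1/(2*pi))·(-pi/2) = 1/4.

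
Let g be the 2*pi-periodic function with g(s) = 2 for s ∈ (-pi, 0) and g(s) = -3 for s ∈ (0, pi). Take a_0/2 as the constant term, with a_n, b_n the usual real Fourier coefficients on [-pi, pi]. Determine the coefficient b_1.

-10/pi

b_1 = 1/pi ∫_{-pi}^{pi} g(s) sin(s) ds.
Split the integral at the breakpoints.
Directly, an antiderivative of (2) sin(s) is -2*cos(s); evaluating from -pi to 0: ∫_{-pi}^{0} (2) sin(s) ds = (-2) - (2) = -4.
Directly, an antiderivative of (-3) sin(s) is 3*cos(s); evaluating from 0 to pi: ∫_{0}^{pi} (-3) sin(s) ds = (-3) - (3) = -6.
Summing the pieces and multiplying by (1/pi) gives b_1 = -10/pi.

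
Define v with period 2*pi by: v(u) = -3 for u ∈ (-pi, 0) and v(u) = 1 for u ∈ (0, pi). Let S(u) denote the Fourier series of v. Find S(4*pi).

-1

u = 4*pi differs from u = 0 by 2 full period(s), and the series is 2*pi-periodic.
At u = 0 the one-sided limits are v(0^-) = -3 and v(0^+) = 1.
By Dirichlet's theorem the series converges to their average, [(-3) + (1)]/2 = -1.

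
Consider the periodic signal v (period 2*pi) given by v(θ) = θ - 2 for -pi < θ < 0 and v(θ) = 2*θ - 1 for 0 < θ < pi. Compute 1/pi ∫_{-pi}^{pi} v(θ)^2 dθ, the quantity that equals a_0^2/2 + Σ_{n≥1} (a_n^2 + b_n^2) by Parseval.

1/pi ∫_{-pi}^{pi} v(θ)^2 dθ = 1/pi · (5*pi*(3 + pi**2)/3) = 5 + 5*pi**2/3.

5 + 5*pi**2/3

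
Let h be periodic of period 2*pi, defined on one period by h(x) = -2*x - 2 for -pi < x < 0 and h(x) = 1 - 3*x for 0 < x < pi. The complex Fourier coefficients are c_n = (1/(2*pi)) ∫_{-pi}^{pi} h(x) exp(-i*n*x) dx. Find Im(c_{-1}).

Since h is real-valued, Im(c_{-1}) = -(1/(2*pi)) ∫_{-pi}^{pi} h(x) sin(-x) dx = b_{1}/2.
Split the integral at the breakpoints.
Integrating by parts (boundary term plus one more integral), an antiderivative of (-2*x - 2) sin(-x) is -2*x*cos(x) + 2*sin(x) - 2*cos(x); evaluating from -pi to 0: ∫_{-pi}^{0} (-2*x - 2) sin(-x) dx = (-2) - (2 - 2*pi) = -4 + 2*pi.
Integrating by parts (boundary term plus one more integral), an antiderivative of (1 - 3*x) sin(-x) is -3*x*cos(x) + 3*sin(x) + cos(x); evaluating from 0 to pi: ∫_{0}^{pi} (1 - 3*x) sin(-x) dx = (-1 + 3*pi) - (1) = -2 + 3*pi.
So ∫_{-pi}^{pi} h(x) sin(-x) dx = -6 + 5*pi.
Hence Im(c_{-1}) = (-1/(2*pi))·(-6 + 5*pi) = -5/2 + 3/pi.

-5/2 + 3/pi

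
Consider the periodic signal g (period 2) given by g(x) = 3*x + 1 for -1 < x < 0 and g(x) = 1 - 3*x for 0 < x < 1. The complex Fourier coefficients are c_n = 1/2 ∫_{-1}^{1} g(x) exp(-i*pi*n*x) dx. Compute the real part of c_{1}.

6/pi**2

Since g is real-valued, Re(c_{1}) = 1/2 ∫_{-1}^{1} g(x) cos(pi*x) dx = a_{1}/2.
g is even and cos(pi*x) is even, so the integrand is even: ∫_{-1}^{1} g(x) cos(pi*x) dx = 2∫_0^{1} g(x) cos(pi*x) dx.
Integrating by parts (boundary term plus one more integral), an antiderivative of (1 - 3*x) cos(pi*x) is -3*x*sin(pi*x)/pi + sin(pi*x)/pi - 3*cos(pi*x)/pi**2; evaluating from 0 to 1: ∫_{0}^{1} (1 - 3*x) cos(pi*x) dx = (3/pi**2) - (-3/pi**2) = 6/pi**2.
So ∫_{-1}^{1} g(x) cos(pi*x) dx = 12/pi**2.
Hence Re(c_{1}) = (1/2)·(12/pi**2) = 6/pi**2.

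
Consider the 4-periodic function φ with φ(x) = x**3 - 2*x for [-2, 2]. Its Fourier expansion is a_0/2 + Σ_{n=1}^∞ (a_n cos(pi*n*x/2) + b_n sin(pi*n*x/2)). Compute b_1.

-96/pi**3 + 8/pi

b_1 = 1/2 ∫_{-2}^{2} φ(x) sin(pi*x/2) dx.
φ is odd and sin(pi*x/2) is odd, so the integrand is even and b_1 = ∫_0^{2} φ(x) sin(pi*x/2) dx.
Integrating by parts three times (tabular method), an antiderivative of (x**3 - 2*x) sin(pi*x/2) is -2*x**3*cos(pi*x/2)/pi + 12*x**2*sin(pi*x/2)/pi**2 + 4*x*cos(pi*x/2)/pi + 48*x*cos(pi*x/2)/pi**3 - 96*sin(pi*x/2)/pi**4 - 8*sin(pi*x/2)/pi**2; evaluating from 0 to 2: ∫_{0}^{2} (x**3 - 2*x) sin(pi*x/2) dx = (-96/pi**3 + 8/pi) - (0) = -96/pi**3 + 8/pi.
Hence b_1 = -96/pi**3 + 8/pi.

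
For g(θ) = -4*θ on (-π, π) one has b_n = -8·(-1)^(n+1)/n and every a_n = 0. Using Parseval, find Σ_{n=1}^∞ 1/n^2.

Parseval: Σ b_n^2 = (1/π) ∫_{-π}^{π} g(θ)^2 dθ = 32*pi**2/3.
Σ b_n^2 = Σ 64/n^2, so Σ 1/n^2 = (32*pi**2/3)/64 = pi**2/6.

pi**2/6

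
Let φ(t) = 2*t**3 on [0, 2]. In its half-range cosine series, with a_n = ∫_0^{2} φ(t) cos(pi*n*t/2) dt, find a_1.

a_1 = ∫_0^{2} (2*t**3) cos(pi*t/2) dt.
Integrating by parts three times (tabular method), an antiderivative of (2*t**3) cos(pi*t/2) is 4*t**3*sin(pi*t/2)/pi + 24*t**2*cos(pi*t/2)/pi**2 - 96*t*sin(pi*t/2)/pi**3 - 192*cos(pi*t/2)/pi**4; evaluating from 0 to 2: ∫_{0}^{2} (2*t**3) cos(pi*t/2) dt = (96*(2 - pi**2)/pi**4) - (-192/pi**4) = 96*(4 - pi**2)/pi**4.
Hence a_1 = 96*(4 - pi**2)/pi**4.

96*(4 - pi**2)/pi**4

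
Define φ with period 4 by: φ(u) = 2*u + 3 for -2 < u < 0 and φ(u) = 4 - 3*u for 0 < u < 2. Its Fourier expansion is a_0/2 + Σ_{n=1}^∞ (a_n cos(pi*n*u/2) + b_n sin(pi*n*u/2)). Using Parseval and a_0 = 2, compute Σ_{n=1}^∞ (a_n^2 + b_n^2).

Parseval: a_0^2/2 + Σ_{n≥1} (a_n^2+b_n^2) = 1/2 ∫_{-2}^{2} φ(u)^2 du = 19/3.
Subtract a_0^2/2 = 2: Σ (a_n^2+b_n^2) = 13/3.

13/3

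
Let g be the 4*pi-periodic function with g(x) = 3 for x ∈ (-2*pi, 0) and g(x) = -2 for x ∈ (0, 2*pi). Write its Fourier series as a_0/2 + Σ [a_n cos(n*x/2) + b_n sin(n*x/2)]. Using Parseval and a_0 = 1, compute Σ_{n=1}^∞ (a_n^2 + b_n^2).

25/2

Parseval: a_0^2/2 + Σ_{n≥1} (a_n^2+b_n^2) = (1/(2*pi)) ∫_{-2*pi}^{2*pi} g(x)^2 dx = 13.
Subtract a_0^2/2 = 1/2: Σ (a_n^2+b_n^2) = 25/2.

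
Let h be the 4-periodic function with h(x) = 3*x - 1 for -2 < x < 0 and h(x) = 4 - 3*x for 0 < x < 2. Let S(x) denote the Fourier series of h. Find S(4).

x = 4 differs from x = 0 by 1 full period(s), and the series is 4-periodic.
At x = 0 the one-sided limits are h(0^-) = -1 and h(0^+) = 4.
By Dirichlet's theorem the series converges to their average, [(-1) + (4)]/2 = 3/2.

3/2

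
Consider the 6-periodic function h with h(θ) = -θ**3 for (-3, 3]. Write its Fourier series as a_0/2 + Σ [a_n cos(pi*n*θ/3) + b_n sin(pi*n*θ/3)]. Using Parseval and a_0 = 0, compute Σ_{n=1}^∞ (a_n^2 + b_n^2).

Parseval: a_0^2/2 + Σ_{n≥1} (a_n^2+b_n^2) = 1/3 ∫_{-3}^{3} h(θ)^2 dθ = 1458/7.
Subtract a_0^2/2 = 0: Σ (a_n^2+b_n^2) = 1458/7.

1458/7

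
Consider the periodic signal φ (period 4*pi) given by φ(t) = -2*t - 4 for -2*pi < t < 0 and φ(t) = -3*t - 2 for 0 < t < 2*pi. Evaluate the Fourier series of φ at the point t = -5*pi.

-4 + 2*pi

t = -5*pi differs from t = -pi by -1 full period(s), and the series is 4*pi-periodic.
φ is continuous at t = -pi with value -4 + 2*pi, so the series converges to -4 + 2*pi there.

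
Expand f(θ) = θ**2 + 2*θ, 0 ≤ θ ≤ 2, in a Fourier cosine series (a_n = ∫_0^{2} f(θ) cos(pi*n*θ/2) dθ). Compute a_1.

a_1 = ∫_0^{2} (θ**2 + 2*θ) cos(pi*θ/2) dθ.
Integrating by parts twice (tabular method), an antiderivative of (θ**2 + 2*θ) cos(pi*θ/2) is 2*θ**2*sin(pi*θ/2)/pi + 4*θ*sin(pi*θ/2)/pi + 8*θ*cos(pi*θ/2)/pi**2 - 16*sin(pi*θ/2)/pi**3 + 8*cos(pi*θ/2)/pi**2; evaluating from 0 to 2: ∫_{0}^{2} (θ**2 + 2*θ) cos(pi*θ/2) dθ = (-24/pi**2) - (8/pi**2) = -32/pi**2.
Hence a_1 = -32/pi**2.

-32/pi**2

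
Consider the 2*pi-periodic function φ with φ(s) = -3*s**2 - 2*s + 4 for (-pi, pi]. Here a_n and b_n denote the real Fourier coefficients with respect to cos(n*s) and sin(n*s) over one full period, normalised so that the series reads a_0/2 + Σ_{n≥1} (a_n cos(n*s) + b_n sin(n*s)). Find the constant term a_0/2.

a_0 = 1/pi ∫_{-pi}^{pi} φ(s) ds = 1/pi · (2*pi*(4 - pi**2)) = 8 - 2*pi**2.
So the constant term a_0/2 = 4 - pi**2.

4 - pi**2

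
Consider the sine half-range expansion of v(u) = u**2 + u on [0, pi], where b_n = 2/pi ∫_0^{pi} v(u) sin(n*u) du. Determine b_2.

b_2 = 2/pi ∫_0^{pi} (u**2 + u) sin(2*u) du.
Integrating by parts twice (tabular method), an antiderivative of (u**2 + u) sin(2*u) is -u**2*cos(2*u)/2 + u*sin(2*u)/2 - u*cos(2*u)/2 + sin(2*u)/4 + cos(2*u)/4; evaluating from 0 to pi: ∫_{0}^{pi} (u**2 + u) sin(2*u) du = (-pi**2/2 - pi/2 + 1/4) - (1/4) = -pi*(1 + pi)/2.
Hence b_2 = (2/pi)·(-pi*(1 + pi)/2) = -pi - 1.

-pi - 1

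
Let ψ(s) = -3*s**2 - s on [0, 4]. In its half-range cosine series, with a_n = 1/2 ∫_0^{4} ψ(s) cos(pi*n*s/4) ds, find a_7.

208/(49*pi**2)

a_7 = 1/2 ∫_0^{4} (-3*s**2 - s) cos(7*pi*s/4) ds.
Integrating by parts twice (tabular method), an antiderivative of (-3*s**2 - s) cos(7*pi*s/4) is -12*s**2*sin(7*pi*s/4)/(7*pi) - 4*s*sin(7*pi*s/4)/(7*pi) - 96*s*cos(7*pi*s/4)/(49*pi**2) + 384*sin(7*pi*s/4)/(343*pi**3) - 16*cos(7*pi*s/4)/(49*pi**2); evaluating from 0 to 4: ∫_{0}^{4} (-3*s**2 - s) cos(7*pi*s/4) ds = (400/(49*pi**2)) - (-16/(49*pi**2)) = 416/(49*pi**2).
Hence a_7 = (1/2)·(416/(49*pi**2)) = 208/(49*pi**2).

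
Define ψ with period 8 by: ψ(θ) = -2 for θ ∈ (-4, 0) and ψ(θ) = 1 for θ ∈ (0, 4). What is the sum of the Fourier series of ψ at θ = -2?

ψ is continuous at θ = -2 with value -2, so the series converges to -2 there.

-2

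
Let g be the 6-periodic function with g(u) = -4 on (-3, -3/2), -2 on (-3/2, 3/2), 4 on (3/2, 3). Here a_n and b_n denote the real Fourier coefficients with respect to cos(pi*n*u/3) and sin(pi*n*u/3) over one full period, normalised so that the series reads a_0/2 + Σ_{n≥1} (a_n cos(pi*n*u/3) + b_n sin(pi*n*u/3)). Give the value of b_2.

b_2 = 1/3 ∫_{-3}^{3} g(u) sin(2*pi*u/3) du.
Split the integral at the breakpoints.
Directly, an antiderivative of (-4) sin(2*pi*u/3) is 6*cos(2*pi*u/3)/pi; evaluating from -3 to -3/2: ∫_{-3}^{-3/2} (-4) sin(2*pi*u/3) du = (-6/pi) - (6/pi) = -12/pi.
Directly, an antiderivative of (-2) sin(2*pi*u/3) is 3*cos(2*pi*u/3)/pi; evaluating from -3/2 to 3/2: ∫_{-3/2}^{3/2} (-2) sin(2*pi*u/3) du = (-3/pi) - (-3/pi) = 0.
Directly, an antiderivative of (4) sin(2*pi*u/3) is -6*cos(2*pi*u/3)/pi; evaluating from 3/2 to 3: ∫_{3/2}^{3} (4) sin(2*pi*u/3) du = (-6/pi) - (6/pi) = -12/pi.
Summing the pieces and multiplying by (1/3) gives b_2 = -8/pi.

-8/pi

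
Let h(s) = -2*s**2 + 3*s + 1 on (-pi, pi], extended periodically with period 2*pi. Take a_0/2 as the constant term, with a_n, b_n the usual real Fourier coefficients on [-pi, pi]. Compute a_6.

-2/9

a_6 = 1/pi ∫_{-pi}^{pi} h(s) cos(6*s) ds.
Integrating by parts twice (tabular method), an antiderivative of (-2*s**2 + 3*s + 1) cos(6*s) is -s**2*sin(6*s)/3 + s*sin(6*s)/2 - s*cos(6*s)/9 + 5*sin(6*s)/27 + cos(6*s)/12; evaluating from -pi to pi: ∫_{-pi}^{pi} (-2*s**2 + 3*s + 1) cos(6*s) ds = (1/12 - pi/9) - (1/12 + pi/9) = -2*pi/9.
Hence a_6 = (1/pi)·(-2*pi/9) = -2/9.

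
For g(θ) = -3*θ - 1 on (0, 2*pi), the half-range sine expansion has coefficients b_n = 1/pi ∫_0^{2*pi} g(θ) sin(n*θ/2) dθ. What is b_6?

2

b_6 = 1/pi ∫_0^{2*pi} (-3*θ - 1) sin(3*θ) dθ.
Integrating by parts (boundary term plus one more integral), an antiderivative of (-3*θ - 1) sin(3*θ) is θ*cos(3*θ) - sin(3*θ)/3 + cos(3*θ)/3; evaluating from 0 to 2*pi: ∫_{0}^{2*pi} (-3*θ - 1) sin(3*θ) dθ = (1/3 + 2*pi) - (1/3) = 2*pi.
Hence b_6 = (1/pi)·(2*pi) = 2.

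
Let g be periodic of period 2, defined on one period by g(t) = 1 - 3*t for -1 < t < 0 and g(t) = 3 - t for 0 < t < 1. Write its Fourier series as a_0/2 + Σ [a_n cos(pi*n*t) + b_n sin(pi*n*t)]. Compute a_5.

a_5 = ∫_{-1}^{1} g(t) cos(5*pi*t) dt.
Split the integral at the breakpoints.
Integrating by parts (boundary term plus one more integral), an antiderivative of (1 - 3*t) cos(5*pi*t) is -3*t*sin(5*pi*t)/(5*pi) + sin(5*pi*t)/(5*pi) - 3*cos(5*pi*t)/(25*pi**2); evaluating from -1 to 0: ∫_{-1}^{0} (1 - 3*t) cos(5*pi*t) dt = (-3/(25*pi**2)) - (3/(25*pi**2)) = -6/(25*pi**2).
Integrating by parts (boundary term plus one more integral), an antiderivative of (3 - t) cos(5*pi*t) is -t*sin(5*pi*t)/(5*pi) + 3*sin(5*pi*t)/(5*pi) - cos(5*pi*t)/(25*pi**2); evaluating from 0 to 1: ∫_{0}^{1} (3 - t) cos(5*pi*t) dt = (1/(25*pi**2)) - (-1/(25*pi**2)) = 2/(25*pi**2).
Summing the pieces gives a_5 = -4/(25*pi**2).

-4/(25*pi**2)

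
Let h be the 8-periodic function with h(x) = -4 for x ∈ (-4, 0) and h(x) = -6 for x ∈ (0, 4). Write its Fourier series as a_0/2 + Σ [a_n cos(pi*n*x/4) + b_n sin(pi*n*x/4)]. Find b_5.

b_5 = 1/4 ∫_{-4}^{4} h(x) sin(5*pi*x/4) dx.
Split the integral at the breakpoints.
Directly, an antiderivative of (-4) sin(5*pi*x/4) is 16*cos(5*pi*x/4)/(5*pi); evaluating from -4 to 0: ∫_{-4}^{0} (-4) sin(5*pi*x/4) dx = (16/(5*pi)) - (-16/(5*pi)) = 32/(5*pi).
Directly, an antiderivative of (-6) sin(5*pi*x/4) is 24*cos(5*pi*x/4)/(5*pi); evaluating from 0 to 4: ∫_{0}^{4} (-6) sin(5*pi*x/4) dx = (-24/(5*pi)) - (24/(5*pi)) = -48/(5*pi).
Summing the pieces and multiplying by (1/4) gives b_5 = -4/(5*pi).

-4/(5*pi)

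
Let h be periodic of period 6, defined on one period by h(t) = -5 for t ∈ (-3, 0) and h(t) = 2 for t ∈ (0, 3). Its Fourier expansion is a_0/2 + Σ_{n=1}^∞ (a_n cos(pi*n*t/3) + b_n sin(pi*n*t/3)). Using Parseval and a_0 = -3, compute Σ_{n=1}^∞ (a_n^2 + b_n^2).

49/2

Parseval: a_0^2/2 + Σ_{n≥1} (a_n^2+b_n^2) = 1/3 ∫_{-3}^{3} h(t)^2 dt = 29.
Subtract a_0^2/2 = 9/2: Σ (a_n^2+b_n^2) = 49/2.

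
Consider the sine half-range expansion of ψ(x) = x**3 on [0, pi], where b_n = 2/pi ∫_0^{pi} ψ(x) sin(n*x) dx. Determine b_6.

b_6 = 2/pi ∫_0^{pi} (x**3) sin(6*x) dx.
Integrating by parts three times (tabular method), an antiderivative of (x**3) sin(6*x) is -x**3*cos(6*x)/6 + x**2*sin(6*x)/12 + x*cos(6*x)/36 - sin(6*x)/216; evaluating from 0 to pi: ∫_{0}^{pi} (x**3) sin(6*x) dx = (-pi**3/6 + pi/36) - (0) = -pi**3/6 + pi/36.
Hence b_6 = (2/pi)·(-pi**3/6 + pi/36) = 1/18 - pi**2/3.

1/18 - pi**2/3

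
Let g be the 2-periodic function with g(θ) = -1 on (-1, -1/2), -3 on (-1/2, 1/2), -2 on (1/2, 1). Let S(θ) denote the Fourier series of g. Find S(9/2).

-5/2

θ = 9/2 differs from θ = 1/2 by 2 full period(s), and the series is 2-periodic.
At θ = 1/2 the one-sided limits are g(1/2^-) = -3 and g(1/2^+) = -2.
By Dirichlet's theorem the series converges to their average, [(-3) + (-2)]/2 = -5/2.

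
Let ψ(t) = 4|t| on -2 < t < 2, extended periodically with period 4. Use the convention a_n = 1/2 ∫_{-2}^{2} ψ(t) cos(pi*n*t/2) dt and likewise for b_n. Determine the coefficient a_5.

a_5 = 1/2 ∫_{-2}^{2} ψ(t) cos(5*pi*t/2) dt.
ψ is even and cos(5*pi*t/2) is even, so the integrand is even and a_5 = ∫_0^{2} ψ(t) cos(5*pi*t/2) dt.
Integrating by parts (boundary term plus one more integral), an antiderivative of (4*t) cos(5*pi*t/2) is 8*t*sin(5*pi*t/2)/(5*pi) + 16*cos(5*pi*t/2)/(25*pi**2); evaluating from 0 to 2: ∫_{0}^{2} (4*t) cos(5*pi*t/2) dt = (-16/(25*pi**2)) - (16/(25*pi**2)) = -32/(25*pi**2).
Hence a_5 = -32/(25*pi**2).

-32/(25*pi**2)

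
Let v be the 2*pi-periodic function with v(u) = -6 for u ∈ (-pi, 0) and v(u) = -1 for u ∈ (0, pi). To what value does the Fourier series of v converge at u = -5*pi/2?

u = -5*pi/2 differs from u = -pi/2 by -1 full period(s), and the series is 2*pi-periodic.
v is continuous at u = -pi/2 with value -6, so the series converges to -6 there.

-6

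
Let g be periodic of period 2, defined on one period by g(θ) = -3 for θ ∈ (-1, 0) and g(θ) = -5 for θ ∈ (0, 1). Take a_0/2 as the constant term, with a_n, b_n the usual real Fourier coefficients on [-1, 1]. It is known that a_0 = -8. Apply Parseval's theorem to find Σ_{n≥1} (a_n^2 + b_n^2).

Parseval: a_0^2/2 + Σ_{n≥1} (a_n^2+b_n^2) = ∫_{-1}^{1} g(θ)^2 dθ = 34.
Subtract a_0^2/2 = 32: Σ (a_n^2+b_n^2) = 2.

2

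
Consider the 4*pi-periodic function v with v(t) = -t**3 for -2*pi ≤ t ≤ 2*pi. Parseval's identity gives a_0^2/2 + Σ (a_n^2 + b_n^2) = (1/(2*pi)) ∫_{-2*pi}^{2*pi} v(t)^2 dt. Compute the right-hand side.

(1/(2*pi)) ∫_{-2*pi}^{2*pi} v(t)^2 dt = (1/(2*pi)) · (256*pi**7/7) = 128*pi**6/7.

128*pi**6/7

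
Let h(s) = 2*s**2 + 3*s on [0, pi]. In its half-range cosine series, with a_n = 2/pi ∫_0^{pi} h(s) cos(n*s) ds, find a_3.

4*(-2*pi - 3)/(9*pi)

a_3 = 2/pi ∫_0^{pi} (2*s**2 + 3*s) cos(3*s) ds.
Integrating by parts twice (tabular method), an antiderivative of (2*s**2 + 3*s) cos(3*s) is 2*s**2*sin(3*s)/3 + s*sin(3*s) + 4*s*cos(3*s)/9 - 4*sin(3*s)/27 + cos(3*s)/3; evaluating from 0 to pi: ∫_{0}^{pi} (2*s**2 + 3*s) cos(3*s) ds = (-4*pi/9 - 1/3) - (1/3) = -4*pi/9 - 2/3.
Hence a_3 = (2/pi)·(-4*pi/9 - 2/3) = 4*(-2*pi - 3)/(9*pi).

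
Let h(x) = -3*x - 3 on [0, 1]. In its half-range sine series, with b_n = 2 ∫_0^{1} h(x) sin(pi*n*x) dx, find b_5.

b_5 = 2 ∫_0^{1} (-3*x - 3) sin(5*pi*x) dx.
Integrating by parts (boundary term plus one more integral), an antiderivative of (-3*x - 3) sin(5*pi*x) is 3*x*cos(5*pi*x)/(5*pi) - 3*sin(5*pi*x)/(25*pi**2) + 3*cos(5*pi*x)/(5*pi); evaluating from 0 to 1: ∫_{0}^{1} (-3*x - 3) sin(5*pi*x) dx = (-6/(5*pi)) - (3/(5*pi)) = -9/(5*pi).
Hence b_5 = 2·(-9/(5*pi)) = -18/(5*pi).

-18/(5*pi)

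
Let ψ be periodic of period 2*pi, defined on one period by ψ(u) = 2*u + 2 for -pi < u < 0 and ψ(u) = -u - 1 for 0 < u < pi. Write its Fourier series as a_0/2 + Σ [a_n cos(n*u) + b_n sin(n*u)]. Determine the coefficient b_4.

-1/4

b_4 = 1/pi ∫_{-pi}^{pi} ψ(u) sin(4*u) du.
Split the integral at the breakpoints.
Integrating by parts (boundary term plus one more integral), an antiderivative of (2*u + 2) sin(4*u) is -u*cos(4*u)/2 + sin(4*u)/8 - cos(4*u)/2; evaluating from -pi to 0: ∫_{-pi}^{0} (2*u + 2) sin(4*u) du = (-1/2) - (-1/2 + pi/2) = -pi/2.
Integrating by parts (boundary term plus one more integral), an antiderivative of (-u - 1) sin(4*u) is u*cos(4*u)/4 - sin(4*u)/16 + cos(4*u)/4; evaluating from 0 to pi: ∫_{0}^{pi} (-u - 1) sin(4*u) du = (1/4 + pi/4) - (1/4) = pi/4.
Summing the pieces and multiplying by (1/pi) gives b_4 = -1/4.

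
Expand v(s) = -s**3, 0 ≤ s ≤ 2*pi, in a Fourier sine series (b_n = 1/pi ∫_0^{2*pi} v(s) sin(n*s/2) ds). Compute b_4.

-3/2 + 4*pi**2

b_4 = 1/pi ∫_0^{2*pi} (-s**3) sin(2*s) ds.
Integrating by parts three times (tabular method), an antiderivative of (-s**3) sin(2*s) is s**3*cos(2*s)/2 - 3*s**2*sin(2*s)/4 - 3*s*cos(2*s)/4 + 3*sin(2*s)/8; evaluating from 0 to 2*pi: ∫_{0}^{2*pi} (-s**3) sin(2*s) ds = (pi*(-3 + 8*pi**2)/2) - (0) = pi*(-3 + 8*pi**2)/2.
Hence b_4 = (1/pi)·(pi*(-3 + 8*pi**2)/2) = -3/2 + 4*pi**2.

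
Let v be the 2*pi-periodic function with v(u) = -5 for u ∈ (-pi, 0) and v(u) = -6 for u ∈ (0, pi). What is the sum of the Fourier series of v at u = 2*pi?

-11/2

u = 2*pi differs from u = 0 by 1 full period(s), and the series is 2*pi-periodic.
At u = 0 the one-sided limits are v(0^-) = -5 and v(0^+) = -6.
By Dirichlet's theorem the series converges to their average, [(-5) + (-6)]/2 = -11/2.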